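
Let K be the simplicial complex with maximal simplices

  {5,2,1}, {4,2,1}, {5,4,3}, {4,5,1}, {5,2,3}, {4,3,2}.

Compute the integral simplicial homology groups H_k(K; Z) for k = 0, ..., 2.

H_0 = Z,  H_1 = 0,  H_2 = Z.

We work with the vertex ordering 1 < 2 < 3 < 4 < 5. The simplices of K, each written with vertices in increasing order, are:

  0-simplices (5): [1], [2], [3], [4], [5]
  1-simplices (9): [1,2], [1,4], [1,5], [2,3], [2,4], [2,5], [3,4], [3,5], [4,5]
  2-simplices (6): [1,2,4], [1,2,5], [1,4,5], [2,3,4], [2,3,5], [3,4,5]

Hence C_0 ≅ Z^5, C_1 ≅ Z^9, C_2 ≅ Z^6.

Boundary ∂_1: C_1 → C_0 maps an edge to its endpoints' difference, ∂[p,q] = q − p.
The resulting 5×9 matrix has rank 4, and its Smith normal form has invariant factors (1,1,1,1).

The boundary map ∂_2: C_2 → C_1 acts by ∂[p,q,r] = [q,r] − [p,r] + [p,q]. For instance
  ∂[1,2,5] = [2,5] − [1,5] + [1,2],
  ∂[1,4,5] = [4,5] − [1,5] + [1,4].
The 9×6 boundary matrix has rank 5 and Smith normal form diag(1,1,1,1,1).

Reading off H_k = ker ∂_k / im ∂_{k+1}:

  H_0: rank C_0 − rank ∂_1 = 5 − 4 = 1, and the invariant factors of ∂_1 are all 1, so H_0 ≅ Z.
  H_1: rank ker ∂_1 − rank ∂_2 = (9 − 4) − 5 = 0, and the invariant factors of ∂_2 are all 1, so H_1 ≅ 0.
  H_2: rank ker ∂_2 − rank ∂_3 = (6 − 5) − 0 = 1, and there is no ∂_3, so H_2 ≅ Z.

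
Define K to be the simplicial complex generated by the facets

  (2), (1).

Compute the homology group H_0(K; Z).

H_0 = Z^2.

K has 2 vertices.
rank ∂_0 = 0, rank ∂_1 = 0 ⇒ b_0 = 2 − 0 − 0 = 2. So H_0 = Z^2.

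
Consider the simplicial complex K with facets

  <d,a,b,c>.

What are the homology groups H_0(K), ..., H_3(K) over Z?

H_0 = Z,  H_1 = 0,  H_2 = 0,  H_3 = 0.

Take the total order a < b < c < d on the vertex set. Then K (dimension 3) consists of the simplices:

  0-simplices (4): a, b, c, d
  1-simplices (6): ab, ac, ad, bc, bd, cd
  2-simplices (4): abc, abd, acd, bcd
  3-simplices (1): abcd

giving chain groups C_0 ≅ Z^4, C_1 ≅ Z^6, C_2 ≅ Z^4, C_3 ≅ Z^1.

∂_1: C_1 → C_0 sends each edge [p,q] (with p < q) to q − p. For instance
  ∂ac = c − a.
The resulting 4×6 matrix has rank 3, and its Smith normal form has invariant factors (1,1,1).

∂_2: C_2 → C_1 acts by ∂[p,q,r] = [q,r] − [p,r] + [p,q]. For instance
  ∂abc = bc − ac + ab,
  ∂bcd = cd − bd + bc.
The resulting 6×4 matrix has rank 3, and its Smith normal form has invariant factors (1,1,1).

Boundary ∂_3: C_3 → C_2 sends each 3-simplex σ to the alternating sum Σ_i (−1)^i (σ with its i-th vertex removed). For instance
  ∂abcd = bcd − acd + abd − abc.
As a 4×1 matrix over Z this has rank 1, with invariant factors (1).

Reading off H_k = ker ∂_k / im ∂_{k+1}:

  H_0: rank C_0 − rank ∂_1 = 4 − 3 = 1, and the invariant factors of ∂_1 are all 1, so H_0 ≅ Z.
  H_1: rank ker ∂_1 − rank ∂_2 = (6 − 3) − 3 = 0, and the invariant factors of ∂_2 are all 1, so H_1 ≅ 0.
  H_2: rank ker ∂_2 − rank ∂_3 = (4 − 3) − 1 = 0, and the invariant factors of ∂_3 are all 1, so H_2 ≅ 0.
  H_3: rank ker ∂_3 − rank ∂_4 = (1 − 1) − 0 = 0, and there is no ∂_4, so H_3 ≅ 0.

As a check, the Euler characteristic is 4 − 6 + 4 − 1 = 1, which agrees with 1 − 0 + 0 − 0 = 1.
(K is a triangulation of the 3-simplex.)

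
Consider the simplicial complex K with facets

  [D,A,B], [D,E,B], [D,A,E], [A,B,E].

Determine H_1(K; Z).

H_1 ≅ 0.

Fix the vertex order A < B < D < E and write every simplex with vertices in increasing order. Then dim K = 2 and the simplices of K are:

  0-simplices (4): A, B, D, E
  1-simplices (6): AB, AD, AE, BD, BE, DE
  2-simplices (4): ABD, ABE, ADE, BDE

giving chain groups C_0 ≅ Z^4, C_1 ≅ Z^6, C_2 ≅ Z^4.

∂_1: C_1 → C_0 sends each edge [p,q] (with p < q) to q − p. For instance
  ∂AE = E − A.
This gives a 4×6 integer matrix of rank 3; reducing to Smith normal form yields diagonal entries (1,1,1).

The boundary map ∂_2: C_2 → C_1 acts by ∂[p,q,r] = [q,r] − [p,r] + [p,q]. For instance
  ∂BDE = DE − BE + BD,
  ∂ABD = BD − AD + AB.
This gives a 6×4 integer matrix of rank 3; reducing to Smith normal form yields diagonal entries (1,1,1).

Reading off H_k = ker ∂_k / im ∂_{k+1}:

  H_1: rank ker ∂_1 − rank ∂_2 = (6 − 3) − 3 = 0, and the invariant factors of ∂_2 are all 1, so H_1 = 0.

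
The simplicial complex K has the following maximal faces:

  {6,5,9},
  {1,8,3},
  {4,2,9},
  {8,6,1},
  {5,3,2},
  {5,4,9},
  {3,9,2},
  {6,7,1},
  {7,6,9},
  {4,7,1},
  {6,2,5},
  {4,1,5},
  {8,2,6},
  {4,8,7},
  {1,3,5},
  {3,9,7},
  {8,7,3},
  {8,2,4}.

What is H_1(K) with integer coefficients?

Order the vertices as 1 < 2 < 3 < 4 < 5 < 6 < 7 < 8 < 9. Listing each simplex with vertices in this order, K has dimension 2 with simplices:

  0-simplices (9): [1], [2], [3], [4], [5], [6], [7], [8], [9]
  1-simplices (27): (27 of them)
  2-simplices (18): [1,3,5], [1,3,8], [1,4,5], [1,4,7], [1,6,7], [1,6,8], [2,3,5], [2,3,9], [2,4,8], [2,4,9], [2,5,6], [2,6,8], [3,7,8], [3,7,9], [4,5,9], [4,7,8], [5,6,9], [6,7,9]

so the chain groups are C_0 ≅ Z^9, C_1 ≅ Z^27, C_2 ≅ Z^18.

∂_1: C_1 → C_0 is given by ∂[p,q] = [q] − [p]. For instance
  ∂[2,6] = [6] − [2].
The 9×27 boundary matrix has rank 8 and Smith normal form diag(1,1,1,1,1,1,1,1).

∂_2: C_2 → C_1 maps a triangle to the signed sum of its edges. For instance
  ∂[2,6,8] = [6,8] − [2,8] + [2,6],
  ∂[1,4,5] = [4,5] − [1,5] + [1,4].
As a 27×18 matrix over Z this has rank 18, with invariant factors (1,1,1,1,1,1,1,1,1,1,1,1,1,1,1,1,1,2).

Computing H_k = (kernel of ∂_k) / (image of ∂_{k+1}):

  H_1: rank ker ∂_1 − rank ∂_2 = (27 − 8) − 18 = 1, and ∂_2 has invariant factor 2 > 1, so H_1 ≅ Z ⊕ Z/2.

H_1 ≅ Z ⊕ Z/2.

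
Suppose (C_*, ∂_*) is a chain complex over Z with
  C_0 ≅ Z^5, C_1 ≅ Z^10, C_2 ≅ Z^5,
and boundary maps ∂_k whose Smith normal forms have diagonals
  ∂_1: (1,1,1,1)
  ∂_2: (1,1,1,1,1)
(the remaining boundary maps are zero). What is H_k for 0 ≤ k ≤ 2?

H_0 = Z,  H_1 = Z,  H_2 = 0.

H_0: b_0 = 5 − 0 − 4 = 1; torsion from ∂_1 factors > 1: none. So H_0 = Z.
H_1: b_1 = 10 − 4 − 5 = 1; torsion from ∂_2 factors > 1: none. So H_1 = Z.
H_2: b_2 = 5 − 5 − 0 = 0; torsion from ∂_3 factors > 1: none. So H_2 = 0.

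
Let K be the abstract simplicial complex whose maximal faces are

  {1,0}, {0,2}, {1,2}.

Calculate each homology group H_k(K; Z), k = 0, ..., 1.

Fix the vertex order 0 < 1 < 2 and write every simplex with vertices in increasing order. Then dim K = 1 and the simplices of K are:

  0-simplices (3): [0], [1], [2]
  1-simplices (3): [0,1], [0,2], [1,2]

so the chain groups are C_0 ≅ Z^3, C_1 ≅ Z^3.

Boundary ∂_1: C_1 → C_0 maps an edge to its endpoints' difference, ∂[p,q] = q − p. For instance
  ∂[1,2] = [2] − [1].
The 3×3 boundary matrix has rank 2 and Smith normal form diag(1,1).

Now H_k = ker ∂_k / im ∂_{k+1}, so:

  H_0: rank C_0 − rank ∂_1 = 3 − 2 = 1, and the invariant factors of ∂_1 are all 1, so H_0 = Z.
  H_1: rank ker ∂_1 − rank ∂_2 = (3 − 2) − 0 = 1, and there is no ∂_2, so H_1 = Z.

H_0 ≅ Z,  H_1 ≅ Z.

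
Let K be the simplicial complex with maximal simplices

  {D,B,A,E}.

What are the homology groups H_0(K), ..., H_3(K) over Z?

Order the vertices as A < B < D < E. Listing each simplex with vertices in this order, K has dimension 3 with simplices:

  0-simplices (4): A, B, D, E
  1-simplices (6): AB, AD, AE, BD, BE, DE
  2-simplices (4): ABD, ABE, ADE, BDE
  3-simplices (1): ABDE

giving chain groups C_0 ≅ Z^4, C_1 ≅ Z^6, C_2 ≅ Z^4, C_3 ≅ Z^1.

∂_1: C_1 → C_0 is given by ∂[p,q] = [q] − [p].
This gives a 4×6 integer matrix of rank 3; reducing to Smith normal form yields diagonal entries (1,1,1).

Boundary ∂_2: C_2 → C_1 maps a triangle to the signed sum of its edges. For instance
  ∂ABE = BE − AE + AB,
  ∂ADE = DE − AE + AD.
This gives a 6×4 integer matrix of rank 3; reducing to Smith normal form yields diagonal entries (1,1,1).

The boundary map ∂_3: C_3 → C_2 sends each 3-simplex σ to the alternating sum Σ_i (−1)^i (σ with its i-th vertex removed). For instance
  ∂ABDE = BDE − ADE + ABE − ABD.
The resulting 4×1 matrix has rank 1, and its Smith normal form has invariant factors (1).

Reading off H_k = ker ∂_k / im ∂_{k+1}:

  H_0: rank C_0 − rank ∂_1 = 4 − 3 = 1, and the invariant factors of ∂_1 are all 1, so H_0 ≅ Z.
  H_1: rank ker ∂_1 − rank ∂_2 = (6 − 3) − 3 = 0, and the invariant factors of ∂_2 are all 1, so H_1 ≅ 0.
  H_2: rank ker ∂_2 − rank ∂_3 = (4 − 3) − 1 = 0, and the invariant factors of ∂_3 are all 1, so H_2 ≅ 0.
  H_3: rank ker ∂_3 − rank ∂_4 = (1 − 1) − 0 = 0, and there is no ∂_4, so H_3 ≅ 0.

H_0 ≅ Z,  H_1 = 0,  H_2 = 0,  H_3 = 0.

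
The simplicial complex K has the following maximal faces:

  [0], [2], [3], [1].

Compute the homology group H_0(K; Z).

Order the vertices as 0 < 1 < 2 < 3. Listing each simplex with vertices in this order, K has dimension 0 with simplices:

  0-simplices (4): [0], [1], [2], [3]

so the chain groups are C_0 ≅ Z^4.

Reading off H_k = ker ∂_k / im ∂_{k+1}:

  H_0: rank C_0 − rank ∂_1 = 4 − 0 = 4, and there is no ∂_1, so H_0 = Z^4.

H_0 ≅ Z^4.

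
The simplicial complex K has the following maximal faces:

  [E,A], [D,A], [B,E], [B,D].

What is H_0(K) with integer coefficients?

We work with the vertex ordering A < B < D < E. The simplices of K, each written with vertices in increasing order, are:

  0-simplices (4): A, B, D, E
  1-simplices (4): AD, AE, BD, BE

Hence C_0 ≅ Z^4, C_1 ≅ Z^4.

The boundary map ∂_1: C_1 → C_0 is given by ∂[p,q] = [q] − [p].
This gives a 4×4 integer matrix of rank 3; reducing to Smith normal form yields diagonal entries (1,1,1).

Reading off H_k = ker ∂_k / im ∂_{k+1}:

  H_0: rank C_0 − rank ∂_1 = 4 − 3 = 1, and the invariant factors of ∂_1 are all 1, so H_0 ≅ Z.

(K is a triangulation of the circle S^1.)

H_0 ≅ Z.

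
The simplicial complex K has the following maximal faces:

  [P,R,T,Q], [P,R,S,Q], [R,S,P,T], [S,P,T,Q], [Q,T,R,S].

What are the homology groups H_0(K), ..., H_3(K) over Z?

H_0 ≅ Z,  H_1 = 0,  H_2 = 0,  H_3 ≅ Z.

Fix the vertex order P < Q < R < S < T and write every simplex with vertices in increasing order. Then dim K = 3 and the simplices of K are:

  0-simplices (5): P, Q, R, S, T
  1-simplices (10): PQ, PR, PS, PT, QR, QS, QT, RS, RT, ST
  2-simplices (10): PQR, PQS, PQT, PRS, PRT, PST, QRS, QRT, QST, RST
  3-simplices (5): PQRS, PQRT, PQST, PRST, QRST

giving chain groups C_0 ≅ Z^5, C_1 ≅ Z^10, C_2 ≅ Z^10, C_3 ≅ Z^5.

Boundary ∂_1: C_1 → C_0 is given by ∂[p,q] = [q] − [p]. For instance
  ∂PQ = Q − P.
This gives a 5×10 integer matrix of rank 4; reducing to Smith normal form yields diagonal entries (1,1,1,1).

∂_2: C_2 → C_1 acts by ∂[p,q,r] = [q,r] − [p,r] + [p,q]. For instance
  ∂QRS = RS − QS + QR,
  ∂PQT = QT − PT + PQ.
As a 10×10 matrix over Z this has rank 6, with invariant factors (1,1,1,1,1,1).

The boundary map ∂_3: C_3 → C_2 sends each 3-simplex σ to the alternating sum Σ_i (−1)^i (σ with its i-th vertex removed). For instance
  ∂PRST = RST − PST + PRT − PRS,
  ∂PQRS = QRS − PRS + PQS − PQR.
The 10×5 boundary matrix has rank 4 and Smith normal form diag(1,1,1,1).

From H_k ≅ ker(∂_k) / im(∂_{k+1}) we obtain:

  H_0: rank C_0 − rank ∂_1 = 5 − 4 = 1, and the invariant factors of ∂_1 are all 1, so H_0 = Z.
  H_1: rank ker ∂_1 − rank ∂_2 = (10 − 4) − 6 = 0, and the invariant factors of ∂_2 are all 1, so H_1 = 0.
  H_2: rank ker ∂_2 − rank ∂_3 = (10 − 6) − 4 = 0, and the invariant factors of ∂_3 are all 1, so H_2 = 0.
  H_3: rank ker ∂_3 − rank ∂_4 = (5 − 4) − 0 = 1, and there is no ∂_4, so H_3 = Z.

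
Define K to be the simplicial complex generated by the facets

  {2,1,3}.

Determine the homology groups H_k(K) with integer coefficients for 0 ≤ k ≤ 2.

H_0 = Z,  H_1 = 0,  H_2 = 0.

Order the vertices as 1 < 2 < 3. Listing each simplex with vertices in this order, K has dimension 2 with simplices:

  0-simplices (3): [1], [2], [3]
  1-simplices (3): [1,2], [1,3], [2,3]
  2-simplices (1): [1,2,3]

so the chain groups are C_0 ≅ Z^3, C_1 ≅ Z^3, C_2 ≅ Z^1.

Boundary ∂_1: C_1 → C_0 maps an edge to its endpoints' difference, ∂[p,q] = q − p. For instance
  ∂[1,2] = [2] − [1].
As a 3×3 matrix over Z this has rank 2, with invariant factors (1,1).

Boundary ∂_2: C_2 → C_1 acts by ∂[p,q,r] = [q,r] − [p,r] + [p,q]. For instance
  ∂[1,2,3] = [2,3] − [1,3] + [1,2].
This gives a 3×1 integer matrix of rank 1; reducing to Smith normal form yields diagonal entries (1).

Now H_k = ker ∂_k / im ∂_{k+1}, so:

  H_0: rank C_0 − rank ∂_1 = 3 − 2 = 1, and the invariant factors of ∂_1 are all 1, so H_0 = Z.
  H_1: rank ker ∂_1 − rank ∂_2 = (3 − 2) − 1 = 0, and the invariant factors of ∂_2 are all 1, so H_1 = 0.
  H_2: rank ker ∂_2 − rank ∂_3 = (1 − 1) − 0 = 0, and there is no ∂_3, so H_2 = 0.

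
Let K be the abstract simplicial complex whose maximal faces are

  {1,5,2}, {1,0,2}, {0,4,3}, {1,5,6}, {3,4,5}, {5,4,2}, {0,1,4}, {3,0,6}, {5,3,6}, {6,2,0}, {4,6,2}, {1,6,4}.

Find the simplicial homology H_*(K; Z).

H_0 = Z,  H_1 = Z_2,  H_2 = 0.

We work with the vertex ordering 0 < 1 < 2 < 3 < 4 < 5 < 6. The simplices of K, each written with vertices in increasing order, are:

  0-simplices (7): [0], [1], [2], [3], [4], [5], [6]
  1-simplices (18): [0,1], [0,2], [0,3], [0,4], [0,6], [1,2], [1,4], [1,5], [1,6], [2,4], [2,5], [2,6], [3,4], [3,5], [3,6], [4,5], [4,6], [5,6]
  2-simplices (12): [0,1,2], [0,1,4], [0,2,6], [0,3,4], [0,3,6], [1,2,5], [1,4,6], [1,5,6], [2,4,5], [2,4,6], [3,4,5], [3,5,6]

Hence C_0 ≅ Z^7, C_1 ≅ Z^18, C_2 ≅ Z^12.

∂_1: C_1 → C_0 sends each edge [p,q] (with p < q) to q − p. For instance
  ∂[0,1] = [1] − [0].
As a 7×18 matrix over Z this has rank 6, with invariant factors (1,1,1,1,1,1).

Boundary ∂_2: C_2 → C_1 acts by ∂[p,q,r] = [q,r] − [p,r] + [p,q]. For instance
  ∂[0,2,6] = [2,6] − [0,6] + [0,2],
  ∂[0,1,2] = [1,2] − [0,2] + [0,1].
The 18×12 boundary matrix has rank 12 and Smith normal form diag(1,1,1,1,1,1,1,1,1,1,1,2).

Now H_k = ker ∂_k / im ∂_{k+1}, so:

  H_0: rank C_0 − rank ∂_1 = 7 − 6 = 1, and the invariant factors of ∂_1 are all 1, so H_0 = Z.
  H_1: rank ker ∂_1 − rank ∂_2 = (18 − 6) − 12 = 0, and ∂_2 has invariant factor 2 > 1, so H_1 = Z_2.
  H_2: rank ker ∂_2 − rank ∂_3 = (12 − 12) − 0 = 0, and there is no ∂_3, so H_2 = 0.

(K is a triangulation of the real projective plane RP^2.)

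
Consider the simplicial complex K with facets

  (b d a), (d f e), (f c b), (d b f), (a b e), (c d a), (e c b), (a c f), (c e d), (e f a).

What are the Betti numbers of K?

b_0 = 1, b_1 = 0, b_2 = 0.

K has 6 vertices, 15 edges, 10 triangles.
rank ∂_0 = 0, rank ∂_1 = 5 ⇒ b_0 = 6 − 0 − 5 = 1; all invariant factors of ∂_1 are 1 so no torsion. So H_0 = Z.
rank ∂_1 = 5, rank ∂_2 = 10 ⇒ b_1 = 15 − 5 − 10 = 0; ∂_2 has invariant factor(s) [2] giving torsion. So H_1 = Z/2Z.
rank ∂_2 = 10, rank ∂_3 = 0 ⇒ b_2 = 10 − 10 − 0 = 0. So H_2 = 0.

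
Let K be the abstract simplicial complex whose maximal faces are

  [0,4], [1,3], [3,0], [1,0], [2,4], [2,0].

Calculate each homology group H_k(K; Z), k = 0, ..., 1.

H_0 = Z,  H_1 = Z^2.

Take the total order 0 < 1 < 2 < 3 < 4 on the vertex set. Then K (dimension 1) consists of the simplices:

  0-simplices (5): [0], [1], [2], [3], [4]
  1-simplices (6): [0,1], [0,2], [0,3], [0,4], [1,3], [2,4]

so the chain groups are C_0 ≅ Z^5, C_1 ≅ Z^6.

Boundary ∂_1: C_1 → C_0 is given by ∂[p,q] = [q] − [p]. For instance
  ∂[0,1] = [1] − [0].
As a 5×6 matrix over Z this has rank 4, with invariant factors (1,1,1,1).

From H_k ≅ ker(∂_k) / im(∂_{k+1}) we obtain:

  H_0: rank C_0 − rank ∂_1 = 5 − 4 = 1, and the invariant factors of ∂_1 are all 1, so H_0 = Z.
  H_1: rank ker ∂_1 − rank ∂_2 = (6 − 4) − 0 = 2, and there is no ∂_2, so H_1 = Z^2.

As a check, the Euler characteristic is 5 − 6 = -1, which agrees with 1 − 2 = -1.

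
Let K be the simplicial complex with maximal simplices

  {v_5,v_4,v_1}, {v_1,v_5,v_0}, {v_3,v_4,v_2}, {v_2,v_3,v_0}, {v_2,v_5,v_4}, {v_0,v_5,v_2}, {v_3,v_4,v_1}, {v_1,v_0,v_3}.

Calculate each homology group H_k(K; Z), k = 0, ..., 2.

H_0 ≅ Z,  H_1 = 0,  H_2 ≅ Z.

We work with the vertex ordering v_0 < v_1 < v_2 < v_3 < v_4 < v_5. The simplices of K, each written with vertices in increasing order, are:

  0-simplices (6): [v_0], [v_1], [v_2], [v_3], [v_4], [v_5]
  1-simplices (12): [v_0,v_1], [v_0,v_2], [v_0,v_3], [v_0,v_5], [v_1,v_3], [v_1,v_4], [v_1,v_5], [v_2,v_3], [v_2,v_4], [v_2,v_5], [v_3,v_4], [v_4,v_5]
  2-simplices (8): [v_0,v_1,v_3], [v_0,v_1,v_5], [v_0,v_2,v_3], [v_0,v_2,v_5], [v_1,v_3,v_4], [v_1,v_4,v_5], [v_2,v_3,v_4], [v_2,v_4,v_5]

so the chain groups are C_0 ≅ Z^6, C_1 ≅ Z^12, C_2 ≅ Z^8.

The boundary map ∂_1: C_1 → C_0 is given by ∂[p,q] = [q] − [p].
The resulting 6×12 matrix has rank 5, and its Smith normal form has invariant factors (1,1,1,1,1).

The boundary map ∂_2: C_2 → C_1 sends each 2-simplex [p,q,r] to [q,r] − [p,r] + [p,q]. For instance
  ∂[v_0,v_1,v_5] = [v_1,v_5] − [v_0,v_5] + [v_0,v_1],
  ∂[v_1,v_3,v_4] = [v_3,v_4] − [v_1,v_4] + [v_1,v_3].
As a 12×8 matrix over Z this has rank 7, with invariant factors (1,1,1,1,1,1,1).

Now H_k = ker ∂_k / im ∂_{k+1}, so:

  H_0: rank C_0 − rank ∂_1 = 6 − 5 = 1, and the invariant factors of ∂_1 are all 1, so H_0 ≅ Z.
  H_1: rank ker ∂_1 − rank ∂_2 = (12 − 5) − 7 = 0, and the invariant factors of ∂_2 are all 1, so H_1 ≅ 0.
  H_2: rank ker ∂_2 − rank ∂_3 = (8 − 7) − 0 = 1, and there is no ∂_3, so H_2 ≅ Z.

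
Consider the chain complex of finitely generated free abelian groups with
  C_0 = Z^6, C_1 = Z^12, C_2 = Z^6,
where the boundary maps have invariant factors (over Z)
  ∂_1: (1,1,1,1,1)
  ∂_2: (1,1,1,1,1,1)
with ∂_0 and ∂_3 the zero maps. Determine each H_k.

H_0 ≅ Z,  H_1 ≅ Z,  H_2 = 0.

H_0: b_0 = 6 − 0 − 5 = 1; torsion from ∂_1 factors > 1: none. So H_0 ≅ Z.
H_1: b_1 = 12 − 5 − 6 = 1; torsion from ∂_2 factors > 1: none. So H_1 ≅ Z.
H_2: b_2 = 6 − 6 − 0 = 0; torsion from ∂_3 factors > 1: none. So H_2 ≅ 0.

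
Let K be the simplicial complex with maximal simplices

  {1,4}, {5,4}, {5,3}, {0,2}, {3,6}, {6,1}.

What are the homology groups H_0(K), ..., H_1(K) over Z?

H_0 = Z^2,  H_1 = Z.

Fix the vertex order 0 < 1 < 2 < 3 < 4 < 5 < 6 and write every simplex with vertices in increasing order. Then dim K = 1 and the simplices of K are:

  0-simplices (7): [0], [1], [2], [3], [4], [5], [6]
  1-simplices (6): [0,2], [1,4], [1,6], [3,5], [3,6], [4,5]

Hence C_0 ≅ Z^7, C_1 ≅ Z^6.

∂_1: C_1 → C_0 maps an edge to its endpoints' difference, ∂[p,q] = q − p. For instance
  ∂[1,4] = [4] − [1].
This gives a 7×6 integer matrix of rank 5; reducing to Smith normal form yields diagonal entries (1,1,1,1,1).

From H_k ≅ ker(∂_k) / im(∂_{k+1}) we obtain:

  H_0: rank C_0 − rank ∂_1 = 7 − 5 = 2, and the invariant factors of ∂_1 are all 1, so H_0 ≅ Z^2.
  H_1: rank ker ∂_1 − rank ∂_2 = (6 − 5) − 0 = 1, and there is no ∂_2, so H_1 ≅ Z.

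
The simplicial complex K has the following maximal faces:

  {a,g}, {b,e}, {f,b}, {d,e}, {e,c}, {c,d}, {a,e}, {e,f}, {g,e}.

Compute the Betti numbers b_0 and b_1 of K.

b_0 = 1, b_1 = 3.

K has 7 vertices, 9 edges.
rank ∂_0 = 0, rank ∂_1 = 6 ⇒ b_0 = 7 − 0 − 6 = 1; all invariant factors of ∂_1 are 1 so no torsion. So H_0 ≅ Z.
rank ∂_1 = 6, rank ∂_2 = 0 ⇒ b_1 = 9 − 6 − 0 = 3. So H_1 ≅ Z^3.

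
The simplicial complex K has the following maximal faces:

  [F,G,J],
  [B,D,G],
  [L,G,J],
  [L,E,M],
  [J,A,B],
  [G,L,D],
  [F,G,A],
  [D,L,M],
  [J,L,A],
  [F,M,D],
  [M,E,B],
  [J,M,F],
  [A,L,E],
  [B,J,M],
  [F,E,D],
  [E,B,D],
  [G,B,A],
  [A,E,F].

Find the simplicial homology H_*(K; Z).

Order the vertices as A < B < D < E < F < G < J < L < M. Listing each simplex with vertices in this order, K has dimension 2 with simplices:

  0-simplices (9): A, B, D, E, F, G, J, L, M
  1-simplices (27): AB, AE, AF, AG, AJ, AL, BD, BE, BG, BJ, BM, DE, DF, DG, DL, DM, EF, EL, EM, FG, FJ, FM, GJ, GL, JL, JM, LM
  2-simplices (18): ABG, ABJ, AEF, AEL, AFG, AJL, BDE, BDG, BEM, BJM, DEF, DFM, DGL, DLM, ELM, FGJ, FJM, GJL

Hence C_0 ≅ Z^9, C_1 ≅ Z^27, C_2 ≅ Z^18.

∂_1: C_1 → C_0 sends each edge [p,q] (with p < q) to q − p.
The 9×27 boundary matrix has rank 8 and Smith normal form diag(1,1,1,1,1,1,1,1).

∂_2: C_2 → C_1 acts by ∂[p,q,r] = [q,r] − [p,r] + [p,q]. For instance
  ∂BEM = EM − BM + BE,
  ∂FGJ = GJ − FJ + FG.
This gives a 27×18 integer matrix of rank 18; reducing to Smith normal form yields diagonal entries (1,1,1,1,1,1,1,1,1,1,1,1,1,1,1,1,1,2).

Now H_k = ker ∂_k / im ∂_{k+1}, so:

  H_0: rank C_0 − rank ∂_1 = 9 − 8 = 1, and the invariant factors of ∂_1 are all 1, so H_0 ≅ Z.
  H_1: rank ker ∂_1 − rank ∂_2 = (27 − 8) − 18 = 1, and ∂_2 has invariant factor 2 > 1, so H_1 ≅ Z × Z/2.
  H_2: rank ker ∂_2 − rank ∂_3 = (18 − 18) − 0 = 0, and there is no ∂_3, so H_2 ≅ 0.

H_0 = Z,  H_1 = Z × Z/2,  H_2 = 0.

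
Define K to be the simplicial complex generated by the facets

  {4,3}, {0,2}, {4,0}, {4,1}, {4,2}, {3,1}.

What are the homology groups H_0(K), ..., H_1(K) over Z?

K has 5 vertices, 6 edges.
rank ∂_0 = 0, rank ∂_1 = 4 ⇒ b_0 = 5 − 0 − 4 = 1; all invariant factors of ∂_1 are 1 so no torsion. So H_0 = Z.
rank ∂_1 = 4, rank ∂_2 = 0 ⇒ b_1 = 6 − 4 − 0 = 2. So H_1 = Z^2.

H_0 ≅ Z,  H_1 ≅ Z^2.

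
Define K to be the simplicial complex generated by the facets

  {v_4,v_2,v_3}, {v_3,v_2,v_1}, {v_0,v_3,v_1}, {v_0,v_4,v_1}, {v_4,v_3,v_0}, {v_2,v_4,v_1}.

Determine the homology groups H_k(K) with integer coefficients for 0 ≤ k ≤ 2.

K has 5 vertices, 9 edges, 6 triangles.
rank ∂_0 = 0, rank ∂_1 = 4 ⇒ b_0 = 5 − 0 − 4 = 1; all invariant factors of ∂_1 are 1 so no torsion. So H_0 ≅ Z.
rank ∂_1 = 4, rank ∂_2 = 5 ⇒ b_1 = 9 − 4 − 5 = 0; all invariant factors of ∂_2 are 1 so no torsion. So H_1 ≅ 0.
rank ∂_2 = 5, rank ∂_3 = 0 ⇒ b_2 = 6 − 5 − 0 = 1. So H_2 ≅ Z.

H_0 = Z,  H_1 = 0,  H_2 = Z.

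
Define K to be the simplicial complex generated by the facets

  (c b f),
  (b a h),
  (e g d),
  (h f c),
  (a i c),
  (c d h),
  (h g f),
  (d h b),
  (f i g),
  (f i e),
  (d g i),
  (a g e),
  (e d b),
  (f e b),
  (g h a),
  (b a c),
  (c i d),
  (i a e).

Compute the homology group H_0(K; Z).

We work with the vertex ordering a < b < c < d < e < f < g < h < i. The simplices of K, each written with vertices in increasing order, are:

  0-simplices (9): a, b, c, d, e, f, g, h, i
  1-simplices (27): ab, ac, ae, ag, ah, ai, bc, bd, be, bf, bh, cd, cf, ch, ci, de, dg, dh, di, ef, eg, ei, fg, fh, fi, gh, gi
  2-simplices (18): abc, abh, aci, aeg, aei, agh, bcf, bde, bdh, bef, cdh, cdi, cfh, deg, dgi, efi, fgh, fgi

so the chain groups are C_0 ≅ Z^9, C_1 ≅ Z^27, C_2 ≅ Z^18.

The boundary map ∂_1: C_1 → C_0 is given by ∂[p,q] = [q] − [p].
The 9×27 boundary matrix has rank 8 and Smith normal form diag(1,1,1,1,1,1,1,1).

∂_2: C_2 → C_1 sends each 2-simplex [p,q,r] to [q,r] − [p,r] + [p,q]. For instance
  ∂efi = fi − ei + ef,
  ∂fgi = gi − fi + fg.
This gives a 27×18 integer matrix of rank 18; reducing to Smith normal form yields diagonal entries (1,1,1,1,1,1,1,1,1,1,1,1,1,1,1,1,1,2).

Reading off H_k = ker ∂_k / im ∂_{k+1}:

  H_0: rank C_0 − rank ∂_1 = 9 − 8 = 1, and the invariant factors of ∂_1 are all 1, so H_0 ≅ Z.

(K is a triangulation of the Klein bottle.)

H_0 = Z.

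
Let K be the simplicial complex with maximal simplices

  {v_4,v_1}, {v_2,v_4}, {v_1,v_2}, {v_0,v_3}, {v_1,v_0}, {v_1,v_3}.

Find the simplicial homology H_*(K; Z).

We work with the vertex ordering v_0 < v_1 < v_2 < v_3 < v_4. The simplices of K, each written with vertices in increasing order, are:

  0-simplices (5): [v_0], [v_1], [v_2], [v_3], [v_4]
  1-simplices (6): [v_0,v_1], [v_0,v_3], [v_1,v_2], [v_1,v_3], [v_1,v_4], [v_2,v_4]

Hence C_0 ≅ Z^5, C_1 ≅ Z^6.

∂_1: C_1 → C_0 sends each edge [p,q] (with p < q) to q − p.
The resulting 5×6 matrix has rank 4, and its Smith normal form has invariant factors (1,1,1,1).

Now H_k = ker ∂_k / im ∂_{k+1}, so:

  H_0: rank C_0 − rank ∂_1 = 5 − 4 = 1, and the invariant factors of ∂_1 are all 1, so H_0 = Z.
  H_1: rank ker ∂_1 − rank ∂_2 = (6 − 4) − 0 = 2, and there is no ∂_2, so H_1 = Z^2.

As a check, the Euler characteristic is 5 − 6 = -1, which agrees with 1 − 2 = -1.

H_0 = Z,  H_1 = Z^2.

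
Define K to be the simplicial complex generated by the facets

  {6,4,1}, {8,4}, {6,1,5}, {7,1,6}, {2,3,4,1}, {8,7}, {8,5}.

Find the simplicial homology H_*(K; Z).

H_0 ≅ Z,  H_1 ≅ Z^2,  H_2 = 0,  H_3 = 0.

Order the vertices as 1 < 2 < 3 < 4 < 5 < 6 < 7 < 8. Listing each simplex with vertices in this order, K has dimension 3 with simplices:

  0-simplices (8): [1], [2], [3], [4], [5], [6], [7], [8]
  1-simplices (15): [1,2], [1,3], [1,4], [1,5], [1,6], [1,7], [2,3], [2,4], [3,4], [4,6], [4,8], [5,6], [5,8], [6,7], [7,8]
  2-simplices (7): [1,2,3], [1,2,4], [1,3,4], [1,4,6], [1,5,6], [1,6,7], [2,3,4]
  3-simplices (1): [1,2,3,4]

giving chain groups C_0 ≅ Z^8, C_1 ≅ Z^15, C_2 ≅ Z^7, C_3 ≅ Z^1.

∂_1: C_1 → C_0 is given by ∂[p,q] = [q] − [p]. For instance
  ∂[6,7] = [7] − [6].
As a 8×15 matrix over Z this has rank 7, with invariant factors (1,1,1,1,1,1,1).

Boundary ∂_2: C_2 → C_1 acts by ∂[p,q,r] = [q,r] − [p,r] + [p,q]. For instance
  ∂[2,3,4] = [3,4] − [2,4] + [2,3],
  ∂[1,5,6] = [5,6] − [1,6] + [1,5].
The 15×7 boundary matrix has rank 6 and Smith normal form diag(1,1,1,1,1,1).

∂_3: C_3 → C_2 sends each 3-simplex σ to the alternating sum Σ_i (−1)^i (σ with its i-th vertex removed). For instance
  ∂[1,2,3,4] = [2,3,4] − [1,3,4] + [1,2,4] − [1,2,3].
This gives a 7×1 integer matrix of rank 1; reducing to Smith normal form yields diagonal entries (1).

From H_k ≅ ker(∂_k) / im(∂_{k+1}) we obtain:

  H_0: rank C_0 − rank ∂_1 = 8 − 7 = 1, and the invariant factors of ∂_1 are all 1, so H_0 ≅ Z.
  H_1: rank ker ∂_1 − rank ∂_2 = (15 − 7) − 6 = 2, and the invariant factors of ∂_2 are all 1, so H_1 ≅ Z^2.
  H_2: rank ker ∂_2 − rank ∂_3 = (7 − 6) − 1 = 0, and the invariant factors of ∂_3 are all 1, so H_2 ≅ 0.
  H_3: rank ker ∂_3 − rank ∂_4 = (1 − 1) − 0 = 0, and there is no ∂_4, so H_3 ≅ 0.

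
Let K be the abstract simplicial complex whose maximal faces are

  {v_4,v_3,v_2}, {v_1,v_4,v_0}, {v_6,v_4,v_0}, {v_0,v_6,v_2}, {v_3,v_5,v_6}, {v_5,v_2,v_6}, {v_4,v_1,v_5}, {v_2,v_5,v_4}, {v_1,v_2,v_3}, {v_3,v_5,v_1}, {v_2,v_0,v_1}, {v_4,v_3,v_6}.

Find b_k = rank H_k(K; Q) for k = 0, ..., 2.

We work with the vertex ordering v_0 < v_1 < v_2 < v_3 < v_4 < v_5 < v_6. The simplices of K, each written with vertices in increasing order, are:

  0-simplices (7): [v_0], [v_1], [v_2], [v_3], [v_4], [v_5], [v_6]
  1-simplices (18): (18 of them)
  2-simplices (12): (12 of them)

Hence C_0 ≅ Z^7, C_1 ≅ Z^18, C_2 ≅ Z^12.

Boundary ∂_1: C_1 → C_0 sends each edge [p,q] (with p < q) to q − p. For instance
  ∂[v_5,v_6] = [v_6] − [v_5].
The resulting 7×18 matrix has rank 6, and its Smith normal form has invariant factors (1,1,1,1,1,1).

Boundary ∂_2: C_2 → C_1 maps a triangle to the signed sum of its edges. For instance
  ∂[v_2,v_3,v_4] = [v_3,v_4] − [v_2,v_4] + [v_2,v_3],
  ∂[v_3,v_4,v_6] = [v_4,v_6] − [v_3,v_6] + [v_3,v_4].
This gives a 18×12 integer matrix of rank 12; reducing to Smith normal form yields diagonal entries (1,1,1,1,1,1,1,1,1,1,1,2).

Reading off H_k = ker ∂_k / im ∂_{k+1}:

  H_0: rank C_0 − rank ∂_1 = 7 − 6 = 1, and the invariant factors of ∂_1 are all 1, so H_0 = Z.
  H_1: rank ker ∂_1 − rank ∂_2 = (18 − 6) − 12 = 0, and ∂_2 has invariant factor 2 > 1, so H_1 = Z/2.
  H_2: rank ker ∂_2 − rank ∂_3 = (12 − 12) − 0 = 0, and there is no ∂_3, so H_2 = 0.

As a check, the Euler characteristic is 7 − 18 + 12 = 1, which agrees with 1 − 0 + 0 = 1.

Hence the Betti numbers are b_0 = 1, b_1 = 0, b_2 = 0.

b_0 = 1, b_1 = 0, b_2 = 0.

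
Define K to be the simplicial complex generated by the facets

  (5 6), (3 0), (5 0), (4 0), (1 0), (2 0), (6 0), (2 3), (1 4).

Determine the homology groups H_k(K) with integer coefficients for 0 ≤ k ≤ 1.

Take the total order 0 < 1 < 2 < 3 < 4 < 5 < 6 on the vertex set. Then K (dimension 1) consists of the simplices:

  0-simplices (7): [0], [1], [2], [3], [4], [5], [6]
  1-simplices (9): [0,1], [0,2], [0,3], [0,4], [0,5], [0,6], [1,4], [2,3], [5,6]

so the chain groups are C_0 ≅ Z^7, C_1 ≅ Z^9.

Boundary ∂_1: C_1 → C_0 is given by ∂[p,q] = [q] − [p].
The 7×9 boundary matrix has rank 6 and Smith normal form diag(1,1,1,1,1,1).

From H_k ≅ ker(∂_k) / im(∂_{k+1}) we obtain:

  H_0: rank C_0 − rank ∂_1 = 7 − 6 = 1, and the invariant factors of ∂_1 are all 1, so H_0 ≅ Z.
  H_1: rank ker ∂_1 − rank ∂_2 = (9 − 6) − 0 = 3, and there is no ∂_2, so H_1 ≅ Z^3.

H_0 = Z,  H_1 = Z^3.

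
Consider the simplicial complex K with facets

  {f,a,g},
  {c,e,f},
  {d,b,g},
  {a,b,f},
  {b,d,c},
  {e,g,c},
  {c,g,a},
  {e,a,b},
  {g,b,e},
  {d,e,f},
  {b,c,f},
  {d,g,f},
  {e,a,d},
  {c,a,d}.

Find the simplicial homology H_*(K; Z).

Fix the vertex order a < b < c < d < e < f < g and write every simplex with vertices in increasing order. Then dim K = 2 and the simplices of K are:

  0-simplices (7): a, b, c, d, e, f, g
  1-simplices (21): ab, ac, ad, ae, af, ag, bc, bd, be, bf, bg, cd, ce, cf, cg, de, df, dg, ef, eg, fg
  2-simplices (14): abe, abf, acd, acg, ade, afg, bcd, bcf, bdg, beg, cef, ceg, def, dfg

giving chain groups C_0 ≅ Z^7, C_1 ≅ Z^21, C_2 ≅ Z^14.

The boundary map ∂_1: C_1 → C_0 is given by ∂[p,q] = [q] − [p]. For instance
  ∂cf = f − c.
As a 7×21 matrix over Z this has rank 6, with invariant factors (1,1,1,1,1,1).

∂_2: C_2 → C_1 sends each 2-simplex [p,q,r] to [q,r] − [p,r] + [p,q]. For instance
  ∂ceg = eg − cg + ce,
  ∂def = ef − df + de.
The 21×14 boundary matrix has rank 13 and Smith normal form diag(1,1,1,1,1,1,1,1,1,1,1,1,1).

From H_k ≅ ker(∂_k) / im(∂_{k+1}) we obtain:

  H_0: rank C_0 − rank ∂_1 = 7 − 6 = 1, and the invariant factors of ∂_1 are all 1, so H_0 ≅ Z.
  H_1: rank ker ∂_1 − rank ∂_2 = (21 − 6) − 13 = 2, and the invariant factors of ∂_2 are all 1, so H_1 ≅ Z^2.
  H_2: rank ker ∂_2 − rank ∂_3 = (14 − 13) − 0 = 1, and there is no ∂_3, so H_2 ≅ Z.

As a check, the Euler characteristic is 7 − 21 + 14 = 0, which agrees with 1 − 2 + 1 = 0.
(K is a triangulation of the torus T^2.)

H_0 = Z,  H_1 = Z^2,  H_2 = Z.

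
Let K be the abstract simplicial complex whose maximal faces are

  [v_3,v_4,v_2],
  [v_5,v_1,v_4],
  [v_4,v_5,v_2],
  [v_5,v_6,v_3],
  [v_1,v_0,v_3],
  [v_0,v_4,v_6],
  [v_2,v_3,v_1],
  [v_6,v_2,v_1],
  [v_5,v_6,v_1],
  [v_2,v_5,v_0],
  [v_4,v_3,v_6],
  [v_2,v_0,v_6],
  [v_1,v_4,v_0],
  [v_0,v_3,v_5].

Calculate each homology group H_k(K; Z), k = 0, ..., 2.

Take the total order v_0 < v_1 < v_2 < v_3 < v_4 < v_5 < v_6 on the vertex set. Then K (dimension 2) consists of the simplices:

  0-simplices (7): [v_0], [v_1], [v_2], [v_3], [v_4], [v_5], [v_6]
  1-simplices (21): (21 of them)
  2-simplices (14): (14 of them)

so the chain groups are C_0 ≅ Z^7, C_1 ≅ Z^21, C_2 ≅ Z^14.

The boundary map ∂_1: C_1 → C_0 is given by ∂[p,q] = [q] − [p]. For instance
  ∂[v_0,v_1] = [v_1] − [v_0].
The 7×21 boundary matrix has rank 6 and Smith normal form diag(1,1,1,1,1,1).

The boundary map ∂_2: C_2 → C_1 maps a triangle to the signed sum of its edges. For instance
  ∂[v_0,v_1,v_3] = [v_1,v_3] − [v_0,v_3] + [v_0,v_1],
  ∂[v_3,v_5,v_6] = [v_5,v_6] − [v_3,v_6] + [v_3,v_5].
The resulting 21×14 matrix has rank 13, and its Smith normal form has invariant factors (1,1,1,1,1,1,1,1,1,1,1,1,1).

Reading off H_k = ker ∂_k / im ∂_{k+1}:

  H_0: rank C_0 − rank ∂_1 = 7 − 6 = 1, and the invariant factors of ∂_1 are all 1, so H_0 = Z.
  H_1: rank ker ∂_1 − rank ∂_2 = (21 − 6) − 13 = 2, and the invariant factors of ∂_2 are all 1, so H_1 = Z^2.
  H_2: rank ker ∂_2 − rank ∂_3 = (14 − 13) − 0 = 1, and there is no ∂_3, so H_2 = Z.

As a check, the Euler characteristic is 7 − 21 + 14 = 0, which agrees with 1 − 2 + 1 = 0.

H_0 = Z,  H_1 = Z^2,  H_2 = Z.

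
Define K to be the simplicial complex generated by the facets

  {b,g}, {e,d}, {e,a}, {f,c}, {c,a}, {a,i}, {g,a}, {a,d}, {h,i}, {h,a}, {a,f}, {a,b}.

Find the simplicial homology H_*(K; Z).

Order the vertices as a < b < c < d < e < f < g < h < i. Listing each simplex with vertices in this order, K has dimension 1 with simplices:

  0-simplices (9): a, b, c, d, e, f, g, h, i
  1-simplices (12): ab, ac, ad, ae, af, ag, ah, ai, bg, cf, de, hi

giving chain groups C_0 ≅ Z^9, C_1 ≅ Z^12.

The boundary map ∂_1: C_1 → C_0 is given by ∂[p,q] = [q] − [p].
This gives a 9×12 integer matrix of rank 8; reducing to Smith normal form yields diagonal entries (1,1,1,1,1,1,1,1).

Reading off H_k = ker ∂_k / im ∂_{k+1}:

  H_0: rank C_0 − rank ∂_1 = 9 − 8 = 1, and the invariant factors of ∂_1 are all 1, so H_0 = Z.
  H_1: rank ker ∂_1 − rank ∂_2 = (12 − 8) − 0 = 4, and there is no ∂_2, so H_1 = Z^4.

H_0 = Z,  H_1 = Z^4.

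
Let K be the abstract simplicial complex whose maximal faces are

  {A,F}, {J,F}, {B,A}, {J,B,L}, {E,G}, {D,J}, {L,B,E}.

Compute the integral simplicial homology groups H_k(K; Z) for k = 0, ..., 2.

H_0 = Z,  H_1 = Z,  H_2 = 0.

K has 8 vertices, 10 edges, 2 triangles.
rank ∂_0 = 0, rank ∂_1 = 7 ⇒ b_0 = 8 − 0 − 7 = 1; all invariant factors of ∂_1 are 1 so no torsion. So H_0 = Z.
rank ∂_1 = 7, rank ∂_2 = 2 ⇒ b_1 = 10 − 7 − 2 = 1; all invariant factors of ∂_2 are 1 so no torsion. So H_1 = Z.
rank ∂_2 = 2, rank ∂_3 = 0 ⇒ b_2 = 2 − 2 − 0 = 0. So H_2 = 0.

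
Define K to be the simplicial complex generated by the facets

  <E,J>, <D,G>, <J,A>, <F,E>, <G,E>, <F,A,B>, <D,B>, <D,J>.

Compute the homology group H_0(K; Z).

H_0 ≅ Z.

We work with the vertex ordering A < B < D < E < F < G < J. The simplices of K, each written with vertices in increasing order, are:

  0-simplices (7): A, B, D, E, F, G, J
  1-simplices (10): AB, AF, AJ, BD, BF, DG, DJ, EF, EG, EJ
  2-simplices (1): ABF

giving chain groups C_0 ≅ Z^7, C_1 ≅ Z^10, C_2 ≅ Z^1.

The boundary map ∂_1: C_1 → C_0 maps an edge to its endpoints' difference, ∂[p,q] = q − p. For instance
  ∂AF = F − A.
The 7×10 boundary matrix has rank 6 and Smith normal form diag(1,1,1,1,1,1).

The boundary map ∂_2: C_2 → C_1 acts by ∂[p,q,r] = [q,r] − [p,r] + [p,q]. For instance
  ∂ABF = BF − AF + AB.
The resulting 10×1 matrix has rank 1, and its Smith normal form has invariant factors (1).

From H_k ≅ ker(∂_k) / im(∂_{k+1}) we obtain:

  H_0: rank C_0 − rank ∂_1 = 7 − 6 = 1, and the invariant factors of ∂_1 are all 1, so H_0 = Z.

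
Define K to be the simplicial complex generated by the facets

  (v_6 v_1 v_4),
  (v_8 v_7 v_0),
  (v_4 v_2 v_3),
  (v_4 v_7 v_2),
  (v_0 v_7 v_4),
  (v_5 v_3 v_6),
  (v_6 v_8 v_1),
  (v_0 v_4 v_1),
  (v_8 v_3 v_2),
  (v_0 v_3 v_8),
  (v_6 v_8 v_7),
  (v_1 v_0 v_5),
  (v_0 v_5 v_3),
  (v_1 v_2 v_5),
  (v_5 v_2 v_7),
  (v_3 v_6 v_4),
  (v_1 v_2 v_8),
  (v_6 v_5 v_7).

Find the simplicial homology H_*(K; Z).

Take the total order v_0 < v_1 < v_2 < v_3 < v_4 < v_5 < v_6 < v_7 < v_8 on the vertex set. Then K (dimension 2) consists of the simplices:

  0-simplices (9): [v_0], [v_1], [v_2], [v_3], [v_4], [v_5], [v_6], [v_7], [v_8]
  1-simplices (27): (27 of them)
  2-simplices (18): (18 of them)

giving chain groups C_0 ≅ Z^9, C_1 ≅ Z^27, C_2 ≅ Z^18.

Boundary ∂_1: C_1 → C_0 maps an edge to its endpoints' difference, ∂[p,q] = q − p.
As a 9×27 matrix over Z this has rank 8, with invariant factors (1,1,1,1,1,1,1,1).

∂_2: C_2 → C_1 sends each 2-simplex [p,q,r] to [q,r] − [p,r] + [p,q]. For instance
  ∂[v_1,v_2,v_8] = [v_2,v_8] − [v_1,v_8] + [v_1,v_2],
  ∂[v_0,v_1,v_4] = [v_1,v_4] − [v_0,v_4] + [v_0,v_1].
As a 27×18 matrix over Z this has rank 17, with invariant factors (1,1,1,1,1,1,1,1,1,1,1,1,1,1,1,1,1).

Reading off H_k = ker ∂_k / im ∂_{k+1}:

  H_0: rank C_0 − rank ∂_1 = 9 − 8 = 1, and the invariant factors of ∂_1 are all 1, so H_0 ≅ Z.
  H_1: rank ker ∂_1 − rank ∂_2 = (27 − 8) − 17 = 2, and the invariant factors of ∂_2 are all 1, so H_1 ≅ Z^2.
  H_2: rank ker ∂_2 − rank ∂_3 = (18 − 17) − 0 = 1, and there is no ∂_3, so H_2 ≅ Z.

H_0 = Z,  H_1 = Z^2,  H_2 = Z.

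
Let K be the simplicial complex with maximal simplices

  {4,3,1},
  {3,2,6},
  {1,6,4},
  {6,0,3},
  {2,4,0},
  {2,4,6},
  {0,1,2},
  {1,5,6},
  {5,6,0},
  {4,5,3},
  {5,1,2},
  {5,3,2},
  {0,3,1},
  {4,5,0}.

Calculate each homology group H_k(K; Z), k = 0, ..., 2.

Fix the vertex order 0 < 1 < 2 < 3 < 4 < 5 < 6 and write every simplex with vertices in increasing order. Then dim K = 2 and the simplices of K are:

  0-simplices (7): [0], [1], [2], [3], [4], [5], [6]
  1-simplices (21): [0,1], [0,2], [0,3], [0,4], [0,5], [0,6], [1,2], [1,3], [1,4], [1,5], [1,6], [2,3], [2,4], [2,5], [2,6], [3,4], [3,5], [3,6], [4,5], [4,6], [5,6]
  2-simplices (14): [0,1,2], [0,1,3], [0,2,4], [0,3,6], [0,4,5], [0,5,6], [1,2,5], [1,3,4], [1,4,6], [1,5,6], [2,3,5], [2,3,6], [2,4,6], [3,4,5]

giving chain groups C_0 ≅ Z^7, C_1 ≅ Z^21, C_2 ≅ Z^14.

The boundary map ∂_1: C_1 → C_0 maps an edge to its endpoints' difference, ∂[p,q] = q − p.
The resulting 7×21 matrix has rank 6, and its Smith normal form has invariant factors (1,1,1,1,1,1).

∂_2: C_2 → C_1 acts by ∂[p,q,r] = [q,r] − [p,r] + [p,q]. For instance
  ∂[2,4,6] = [4,6] − [2,6] + [2,4],
  ∂[1,5,6] = [5,6] − [1,6] + [1,5].
The 21×14 boundary matrix has rank 13 and Smith normal form diag(1,1,1,1,1,1,1,1,1,1,1,1,1).

Reading off H_k = ker ∂_k / im ∂_{k+1}:

  H_0: rank C_0 − rank ∂_1 = 7 − 6 = 1, and the invariant factors of ∂_1 are all 1, so H_0 = Z.
  H_1: rank ker ∂_1 − rank ∂_2 = (21 − 6) − 13 = 2, and the invariant factors of ∂_2 are all 1, so H_1 = Z^2.
  H_2: rank ker ∂_2 − rank ∂_3 = (14 − 13) − 0 = 1, and there is no ∂_3, so H_2 = Z.

H_0 = Z,  H_1 = Z^2,  H_2 = Z.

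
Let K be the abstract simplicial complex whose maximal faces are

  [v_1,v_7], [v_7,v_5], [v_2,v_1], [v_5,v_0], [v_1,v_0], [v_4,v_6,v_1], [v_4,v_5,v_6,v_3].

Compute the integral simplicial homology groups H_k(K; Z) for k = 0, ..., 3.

H_0 = Z,  H_1 = Z^2,  H_2 = 0,  H_3 = 0.

We work with the vertex ordering v_0 < v_1 < v_2 < v_3 < v_4 < v_5 < v_6 < v_7. The simplices of K, each written with vertices in increasing order, are:

  0-simplices (8): [v_0], [v_1], [v_2], [v_3], [v_4], [v_5], [v_6], [v_7]
  1-simplices (13): [v_0,v_1], [v_0,v_5], [v_1,v_2], [v_1,v_4], [v_1,v_6], [v_1,v_7], [v_3,v_4], [v_3,v_5], [v_3,v_6], [v_4,v_5], [v_4,v_6], [v_5,v_6], [v_5,v_7]
  2-simplices (5): [v_1,v_4,v_6], [v_3,v_4,v_5], [v_3,v_4,v_6], [v_3,v_5,v_6], [v_4,v_5,v_6]
  3-simplices (1): [v_3,v_4,v_5,v_6]

so the chain groups are C_0 ≅ Z^8, C_1 ≅ Z^13, C_2 ≅ Z^5, C_3 ≅ Z^1.

The boundary map ∂_1: C_1 → C_0 is given by ∂[p,q] = [q] − [p]. For instance
  ∂[v_1,v_4] = [v_4] − [v_1].
This gives a 8×13 integer matrix of rank 7; reducing to Smith normal form yields diagonal entries (1,1,1,1,1,1,1).

∂_2: C_2 → C_1 sends each 2-simplex [p,q,r] to [q,r] − [p,r] + [p,q]. For instance
  ∂[v_4,v_5,v_6] = [v_5,v_6] − [v_4,v_6] + [v_4,v_5],
  ∂[v_3,v_4,v_6] = [v_4,v_6] − [v_3,v_6] + [v_3,v_4].
As a 13×5 matrix over Z this has rank 4, with invariant factors (1,1,1,1).

Boundary ∂_3: C_3 → C_2 sends each 3-simplex σ to the alternating sum Σ_i (−1)^i (σ with its i-th vertex removed). For instance
  ∂[v_3,v_4,v_5,v_6] = [v_4,v_5,v_6] − [v_3,v_5,v_6] + [v_3,v_4,v_6] − [v_3,v_4,v_5].
As a 5×1 matrix over Z this has rank 1, with invariant factors (1).

From H_k ≅ ker(∂_k) / im(∂_{k+1}) we obtain:

  H_0: rank C_0 − rank ∂_1 = 8 − 7 = 1, and the invariant factors of ∂_1 are all 1, so H_0 = Z.
  H_1: rank ker ∂_1 − rank ∂_2 = (13 − 7) − 4 = 2, and the invariant factors of ∂_2 are all 1, so H_1 = Z^2.
  H_2: rank ker ∂_2 − rank ∂_3 = (5 − 4) − 1 = 0, and the invariant factors of ∂_3 are all 1, so H_2 = 0.
  H_3: rank ker ∂_3 − rank ∂_4 = (1 − 1) − 0 = 0, and there is no ∂_4, so H_3 = 0.

As a check, the Euler characteristic is 8 − 13 + 5 − 1 = -1, which agrees with 1 − 2 + 0 − 0 = -1.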